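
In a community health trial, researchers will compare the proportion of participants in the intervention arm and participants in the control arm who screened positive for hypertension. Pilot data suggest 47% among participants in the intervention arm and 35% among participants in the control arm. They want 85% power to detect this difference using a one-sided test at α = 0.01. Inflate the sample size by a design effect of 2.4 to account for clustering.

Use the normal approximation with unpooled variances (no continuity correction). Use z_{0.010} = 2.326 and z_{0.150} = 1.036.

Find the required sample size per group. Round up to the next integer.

n = 898 per group

n = (z_α + z_β)² · [p₁(1−p₁) + p₂(1−p₂)] / (p₁ − p₂)²
  = (2.326 + 1.036)² · (0.47·0.53 + 0.35·0.65) / (0.12)²
  = (3.362)² · (0.2491 + 0.2275) / 0.0144
  = 11.3030 · 0.4766 / 0.0144
  = 374.10
Design effect: 2.4 × 374.10 = 897.84.
Round up → n = 898 per group.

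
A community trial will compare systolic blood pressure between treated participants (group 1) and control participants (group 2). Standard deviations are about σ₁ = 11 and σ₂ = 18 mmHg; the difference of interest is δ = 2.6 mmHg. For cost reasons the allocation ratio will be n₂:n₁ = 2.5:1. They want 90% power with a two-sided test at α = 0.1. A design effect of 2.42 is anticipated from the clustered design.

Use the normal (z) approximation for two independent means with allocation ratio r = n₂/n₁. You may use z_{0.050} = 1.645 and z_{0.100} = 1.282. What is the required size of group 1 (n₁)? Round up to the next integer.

n₁ = 769

n₁ = (z_{α/2} + z_β)² · (σ₁² + σ₂²/r) / δ²
   = (1.645 + 1.282)² · (11² + 18²/2.5) / 2.6²
   = 8.5673 · (121 + 129.6) / 6.76
   = 8.5673 · 250.6 / 6.76
   = 317.60
Design effect: 2.42 × 317.60 = 768.59.
Round up → n₁ = 769; n₂ = r·n₁ = 2.5 × 769 = 1923.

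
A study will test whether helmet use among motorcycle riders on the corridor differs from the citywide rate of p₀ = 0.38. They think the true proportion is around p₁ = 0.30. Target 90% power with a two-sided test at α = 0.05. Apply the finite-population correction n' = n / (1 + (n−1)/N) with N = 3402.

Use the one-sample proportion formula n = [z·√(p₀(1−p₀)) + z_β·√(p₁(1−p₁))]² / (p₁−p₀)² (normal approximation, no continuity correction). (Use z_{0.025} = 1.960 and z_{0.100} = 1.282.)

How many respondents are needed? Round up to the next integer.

n = [z_{α/2}·√(p₀q₀) + z_β·√(p₁q₁)]² / (p₁ − p₀)²
  = [1.960·√(0.38·0.62) + 1.282·√(0.30·0.70)]² / (-0.08)²
  = [1.960·0.4854 + 1.282·0.4583]² / 0.0064
  = [1.5388]² / 0.0064
  = 370.01
Finite-population correction (N = 3402): 370.01 / (1 + (370.01 − 1)/3402) = 333.80.
Round up → n = 334.

n = 334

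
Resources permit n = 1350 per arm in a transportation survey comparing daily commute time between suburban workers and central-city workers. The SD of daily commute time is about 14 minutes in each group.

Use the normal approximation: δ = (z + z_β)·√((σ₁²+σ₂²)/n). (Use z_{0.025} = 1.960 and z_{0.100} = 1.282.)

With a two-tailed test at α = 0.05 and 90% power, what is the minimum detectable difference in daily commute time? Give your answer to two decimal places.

δ = (z_{α/2} + z_β) · √((σ₁²+σ₂²)/n)
  = (1.960 + 1.282) · √(392/1350)
  = 3.242 · √0.29037
  = 3.242 · 0.5389
  = 1.7470

Minimum detectable difference ≈ 1.75 minutes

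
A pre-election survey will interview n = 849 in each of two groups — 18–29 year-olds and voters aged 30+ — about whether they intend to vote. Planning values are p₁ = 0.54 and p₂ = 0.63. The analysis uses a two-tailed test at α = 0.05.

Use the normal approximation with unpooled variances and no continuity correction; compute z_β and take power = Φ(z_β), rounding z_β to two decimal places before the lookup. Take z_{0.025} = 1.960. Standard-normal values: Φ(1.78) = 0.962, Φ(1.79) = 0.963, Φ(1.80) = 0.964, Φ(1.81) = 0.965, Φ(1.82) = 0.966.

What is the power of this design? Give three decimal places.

z_β = |p₁−p₂|·√(n/[p₁q₁+p₂q₂]) − z_{α/2}
    = 0.09 · √(849/0.4815) − 1.960
    = 0.09 · 41.9909 − 1.960
    = 3.7792 − 1.960 = 1.8192 → 1.82
Power = Φ(1.82) = 0.966.

Power ≈ 0.966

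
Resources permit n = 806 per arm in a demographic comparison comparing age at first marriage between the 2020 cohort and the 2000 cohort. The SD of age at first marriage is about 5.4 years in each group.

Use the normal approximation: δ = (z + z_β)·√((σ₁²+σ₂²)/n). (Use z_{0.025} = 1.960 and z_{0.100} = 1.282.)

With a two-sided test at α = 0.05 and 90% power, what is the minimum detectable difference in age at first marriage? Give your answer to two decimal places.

δ = (z_{α/2} + z_β) · √((σ₁²+σ₂²)/n)
  = (1.960 + 1.282) · √(58.32/806)
  = 3.242 · √0.07236
  = 3.242 · 0.2690
  = 0.8721

Minimum detectable difference ≈ 0.87 years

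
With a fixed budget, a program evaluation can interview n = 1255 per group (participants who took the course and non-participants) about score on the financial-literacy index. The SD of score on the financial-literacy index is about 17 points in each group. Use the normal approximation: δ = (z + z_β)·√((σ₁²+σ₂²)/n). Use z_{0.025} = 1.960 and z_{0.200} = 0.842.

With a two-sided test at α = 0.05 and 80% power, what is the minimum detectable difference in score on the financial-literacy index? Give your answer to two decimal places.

δ = (z_{α/2} + z_β) · √((σ₁²+σ₂²)/n)
  = (1.960 + 0.842) · √(578/1255)
  = 2.802 · √0.46056
  = 2.802 · 0.6786
  = 1.9016

Minimum detectable difference ≈ 1.90 points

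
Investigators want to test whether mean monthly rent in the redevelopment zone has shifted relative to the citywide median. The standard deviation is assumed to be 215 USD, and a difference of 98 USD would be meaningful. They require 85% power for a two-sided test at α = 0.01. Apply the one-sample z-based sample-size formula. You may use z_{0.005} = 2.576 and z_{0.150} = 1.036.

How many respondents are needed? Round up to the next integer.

n = 63

n = (z_{α/2} + z_β)² · σ² / δ²
  = (2.576 + 1.036)² · 215² / 98²
  = 13.0465 · 46225 / 9604
  = 62.79
Round up → n = 63.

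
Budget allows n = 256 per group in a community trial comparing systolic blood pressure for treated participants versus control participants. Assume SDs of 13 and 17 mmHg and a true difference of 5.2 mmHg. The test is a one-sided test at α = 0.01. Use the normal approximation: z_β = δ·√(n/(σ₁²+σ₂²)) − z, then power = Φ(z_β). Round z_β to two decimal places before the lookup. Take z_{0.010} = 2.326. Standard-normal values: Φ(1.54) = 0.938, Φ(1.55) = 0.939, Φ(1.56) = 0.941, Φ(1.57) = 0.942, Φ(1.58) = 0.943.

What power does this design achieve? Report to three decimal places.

Power ≈ 0.941

z_β = δ·√(n/(σ₁²+σ₂²)) − z_α
    = 5.2 · √(256/458) − 2.326
    = 5.2 · 0.74763 − 2.326
    = 3.8877 − 2.326 = 1.5617 → 1.56
Power = Φ(1.56) = 0.941.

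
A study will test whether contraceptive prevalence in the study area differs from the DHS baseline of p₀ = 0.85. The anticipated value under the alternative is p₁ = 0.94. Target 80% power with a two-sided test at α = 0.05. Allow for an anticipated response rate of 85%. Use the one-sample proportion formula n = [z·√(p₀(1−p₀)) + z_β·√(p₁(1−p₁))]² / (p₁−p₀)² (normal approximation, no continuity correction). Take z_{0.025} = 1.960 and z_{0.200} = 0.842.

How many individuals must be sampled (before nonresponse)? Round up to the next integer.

n = 118

n = [z_{α/2}·√(p₀q₀) + z_β·√(p₁q₁)]² / (p₁ − p₀)²
  = [1.960·√(0.85·0.15) + 0.842·√(0.94·0.06)]² / (0.09)²
  = [1.960·0.3571 + 0.842·0.2375]² / 0.0081
  = [0.8998]² / 0.0081
  = 99.96
Adjust for 85% response: 99.96 / 0.85 = 117.60.
Round up → n = 118.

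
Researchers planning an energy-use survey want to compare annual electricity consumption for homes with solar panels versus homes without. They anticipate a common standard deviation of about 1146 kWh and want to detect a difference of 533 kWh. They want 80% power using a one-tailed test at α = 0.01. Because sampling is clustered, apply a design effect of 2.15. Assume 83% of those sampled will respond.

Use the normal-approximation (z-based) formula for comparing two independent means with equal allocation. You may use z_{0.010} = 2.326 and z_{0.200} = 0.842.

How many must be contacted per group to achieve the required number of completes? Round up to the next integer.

n = (z_α + z_β)² · (σ₁² + σ₂²) / δ²
  = (2.326 + 0.842)² · (2·1146² = 2626632) / 533²
  = 10.0362 · 2626632 / 284089
  = 92.79
Design effect: 2.15 × 92.79 = 199.50.
Adjust for 83% response: 199.50 / 0.83 = 240.37.
Round up → n = 241 per group.

n = 241 per group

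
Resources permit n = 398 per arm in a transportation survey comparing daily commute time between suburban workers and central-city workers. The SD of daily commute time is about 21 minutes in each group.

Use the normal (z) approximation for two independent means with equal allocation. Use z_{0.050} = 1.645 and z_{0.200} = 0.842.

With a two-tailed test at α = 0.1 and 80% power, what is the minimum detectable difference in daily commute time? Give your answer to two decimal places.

Minimum detectable difference ≈ 3.70 minutes

δ = (z_{α/2} + z_β) · √((σ₁²+σ₂²)/n)
  = (1.645 + 0.842) · √(882/398)
  = 2.487 · √2.2161
  = 2.487 · 1.4887
  = 3.7023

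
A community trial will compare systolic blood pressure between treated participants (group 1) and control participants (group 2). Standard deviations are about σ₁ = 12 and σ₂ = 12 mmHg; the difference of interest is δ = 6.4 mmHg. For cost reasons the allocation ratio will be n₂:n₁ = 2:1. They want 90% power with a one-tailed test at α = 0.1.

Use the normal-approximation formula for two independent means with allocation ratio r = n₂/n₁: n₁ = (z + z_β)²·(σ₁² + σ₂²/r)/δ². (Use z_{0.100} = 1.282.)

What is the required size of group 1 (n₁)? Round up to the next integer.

n₁ = (z_α + z_β)² · (σ₁² + σ₂²/r) / δ²
   = (1.282 + 1.282)² · (12² + 12²/2) / 6.4²
   = 6.5741 · (144 + 72) / 40.96
   = 6.5741 · 216 / 40.96
   = 34.67
Round up → n₁ = 35; n₂ = r·n₁ = 2 × 35 = 70.

n₁ = 35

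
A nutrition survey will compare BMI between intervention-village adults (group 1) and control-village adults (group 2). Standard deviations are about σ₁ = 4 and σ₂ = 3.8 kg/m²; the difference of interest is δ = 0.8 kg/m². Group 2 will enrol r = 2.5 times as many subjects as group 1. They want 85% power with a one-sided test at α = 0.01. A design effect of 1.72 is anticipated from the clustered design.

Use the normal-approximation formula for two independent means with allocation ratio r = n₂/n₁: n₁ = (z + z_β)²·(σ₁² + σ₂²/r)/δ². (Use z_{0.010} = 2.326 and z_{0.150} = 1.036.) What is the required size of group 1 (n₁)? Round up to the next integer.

n₁ = (z_α + z_β)² · (σ₁² + σ₂²/r) / δ²
   = (2.326 + 1.036)² · (4² + 3.8²/2.5) / 0.8²
   = 11.3030 · (16 + 5.776) / 0.64
   = 11.3030 · 21.776 / 0.64
   = 384.59
Design effect: 1.72 × 384.59 = 661.49.
Round up → n₁ = 662; n₂ = r·n₁ = 2.5 × 662 = 1655.

n₁ = 662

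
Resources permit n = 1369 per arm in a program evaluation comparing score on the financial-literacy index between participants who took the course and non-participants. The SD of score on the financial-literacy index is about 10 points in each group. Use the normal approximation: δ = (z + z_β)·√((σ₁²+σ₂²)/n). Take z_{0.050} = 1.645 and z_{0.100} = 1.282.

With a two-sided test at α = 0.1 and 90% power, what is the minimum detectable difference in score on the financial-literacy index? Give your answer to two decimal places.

δ = (z_{α/2} + z_β) · √((σ₁²+σ₂²)/n)
  = (1.645 + 1.282) · √(200/1369)
  = 2.927 · √0.14609
  = 2.927 · 0.3822
  = 1.1188

Minimum detectable difference ≈ 1.12 points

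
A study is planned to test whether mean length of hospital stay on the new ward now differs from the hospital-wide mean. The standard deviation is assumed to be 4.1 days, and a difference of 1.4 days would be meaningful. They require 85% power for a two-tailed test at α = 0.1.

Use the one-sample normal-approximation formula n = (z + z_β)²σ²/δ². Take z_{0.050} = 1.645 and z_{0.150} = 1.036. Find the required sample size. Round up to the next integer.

n = 62

n = (z_{α/2} + z_β)² · σ² / δ²
  = (1.645 + 1.036)² · 4.1² / 1.4²
  = 7.1878 · 16.81 / 1.96
  = 61.65
Round up → n = 62.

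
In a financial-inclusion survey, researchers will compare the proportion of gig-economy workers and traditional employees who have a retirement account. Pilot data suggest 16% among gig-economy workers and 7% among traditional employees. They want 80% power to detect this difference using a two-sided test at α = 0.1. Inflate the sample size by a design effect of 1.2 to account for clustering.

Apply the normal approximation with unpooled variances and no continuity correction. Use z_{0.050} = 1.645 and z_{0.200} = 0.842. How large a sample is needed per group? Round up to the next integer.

n = 183 per group

n = (z_{α/2} + z_β)² · [p₁(1−p₁) + p₂(1−p₂)] / (p₁ − p₂)²
  = (1.645 + 0.842)² · (0.16·0.84 + 0.07·0.93) / (0.09)²
  = (2.487)² · (0.1344 + 0.0651) / 0.0081
  = 6.1852 · 0.1995 / 0.0081
  = 152.34
Design effect: 1.2 × 152.34 = 182.81.
Round up → n = 183 per group.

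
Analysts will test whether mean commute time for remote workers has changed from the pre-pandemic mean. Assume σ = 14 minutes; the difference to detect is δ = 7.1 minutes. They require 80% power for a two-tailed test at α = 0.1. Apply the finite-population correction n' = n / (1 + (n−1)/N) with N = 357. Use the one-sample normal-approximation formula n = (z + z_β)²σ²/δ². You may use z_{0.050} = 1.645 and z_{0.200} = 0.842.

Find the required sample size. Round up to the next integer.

n = (z_{α/2} + z_β)² · σ² / δ²
  = (1.645 + 0.842)² · 14² / 7.1²
  = 6.1852 · 196 / 50.41
  = 24.05
Finite-population correction (N = 357): 24.05 / (1 + (24.05 − 1)/357) = 22.59.
Round up → n = 23.

n = 23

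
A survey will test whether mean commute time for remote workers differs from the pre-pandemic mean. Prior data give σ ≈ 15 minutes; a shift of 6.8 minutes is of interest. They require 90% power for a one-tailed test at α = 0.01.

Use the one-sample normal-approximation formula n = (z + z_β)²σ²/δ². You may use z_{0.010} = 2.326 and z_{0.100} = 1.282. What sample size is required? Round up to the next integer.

n = (z_α + z_β)² · σ² / δ²
  = (2.326 + 1.282)² · 15² / 6.8²
  = 13.0177 · 225 / 46.24
  = 63.34
Round up → n = 64.

n = 64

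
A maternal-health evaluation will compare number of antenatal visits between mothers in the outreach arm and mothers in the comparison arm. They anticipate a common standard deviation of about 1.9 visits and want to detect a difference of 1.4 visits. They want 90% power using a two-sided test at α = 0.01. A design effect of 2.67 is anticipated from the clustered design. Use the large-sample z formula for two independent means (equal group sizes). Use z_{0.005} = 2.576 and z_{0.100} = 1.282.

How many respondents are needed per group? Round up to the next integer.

n = 147 per group

n = (z_{α/2} + z_β)² · (σ₁² + σ₂²) / δ²
  = (2.576 + 1.282)² · (2·1.9² = 7.22) / 1.4²
  = 14.8842 · 7.22 / 1.96
  = 54.83
Design effect: 2.67 × 54.83 = 146.39.
Round up → n = 147 per group.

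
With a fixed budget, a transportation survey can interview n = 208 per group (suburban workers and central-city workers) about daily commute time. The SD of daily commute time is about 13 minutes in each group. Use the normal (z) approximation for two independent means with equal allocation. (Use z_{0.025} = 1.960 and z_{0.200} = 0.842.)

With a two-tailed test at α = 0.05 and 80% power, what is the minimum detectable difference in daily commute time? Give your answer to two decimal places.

Minimum detectable difference ≈ 3.57 minutes

δ = (z_{α/2} + z_β) · √((σ₁²+σ₂²)/n)
  = (1.960 + 0.842) · √(338/208)
  = 2.802 · √1.625
  = 2.802 · 1.2748
  = 3.5719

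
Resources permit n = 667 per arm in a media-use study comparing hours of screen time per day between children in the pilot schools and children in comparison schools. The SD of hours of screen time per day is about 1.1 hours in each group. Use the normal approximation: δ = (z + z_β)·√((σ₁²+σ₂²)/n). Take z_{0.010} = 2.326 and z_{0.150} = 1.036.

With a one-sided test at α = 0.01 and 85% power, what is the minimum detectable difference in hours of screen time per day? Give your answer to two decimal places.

Minimum detectable difference ≈ 0.20 hours

δ = (z_α + z_β) · √((σ₁²+σ₂²)/n)
  = (2.326 + 1.036) · √(2.42/667)
  = 3.362 · √0.00363
  = 3.362 · 0.0602
  = 0.2025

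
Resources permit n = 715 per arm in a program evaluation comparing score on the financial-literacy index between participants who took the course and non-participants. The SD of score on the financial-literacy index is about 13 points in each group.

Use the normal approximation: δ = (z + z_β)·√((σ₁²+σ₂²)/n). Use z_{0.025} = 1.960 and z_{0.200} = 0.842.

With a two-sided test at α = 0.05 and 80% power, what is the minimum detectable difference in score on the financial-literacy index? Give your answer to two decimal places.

δ = (z_{α/2} + z_β) · √((σ₁²+σ₂²)/n)
  = (1.960 + 0.842) · √(338/715)
  = 2.802 · √0.47273
  = 2.802 · 0.6876
  = 1.9265

Minimum detectable difference ≈ 1.93 points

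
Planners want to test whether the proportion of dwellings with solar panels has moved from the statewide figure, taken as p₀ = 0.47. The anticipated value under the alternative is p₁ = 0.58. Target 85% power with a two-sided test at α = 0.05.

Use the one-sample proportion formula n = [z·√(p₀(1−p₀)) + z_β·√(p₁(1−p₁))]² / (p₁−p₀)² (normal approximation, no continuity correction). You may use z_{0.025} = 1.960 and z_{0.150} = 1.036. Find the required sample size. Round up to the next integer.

n = [z_{α/2}·√(p₀q₀) + z_β·√(p₁q₁)]² / (p₁ − p₀)²
  = [1.960·√(0.47·0.53) + 1.036·√(0.58·0.42)]² / (0.11)²
  = [1.960·0.4991 + 1.036·0.4936]² / 0.0121
  = [1.4896]² / 0.0121
  = 183.37
Round up → n = 184.

n = 184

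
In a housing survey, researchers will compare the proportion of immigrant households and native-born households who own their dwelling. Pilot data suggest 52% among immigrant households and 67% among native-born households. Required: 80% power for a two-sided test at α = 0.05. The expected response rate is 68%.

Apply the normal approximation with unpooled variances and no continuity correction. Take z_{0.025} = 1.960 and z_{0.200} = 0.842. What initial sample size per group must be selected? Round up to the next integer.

n = (z_{α/2} + z_β)² · [p₁(1−p₁) + p₂(1−p₂)] / (p₁ − p₂)²
  = (1.960 + 0.842)² · (0.52·0.48 + 0.67·0.33) / (-0.15)²
  = (2.802)² · (0.2496 + 0.2211) / 0.0225
  = 7.8512 · 0.4707 / 0.0225
  = 164.25
Adjust for 68% response: 164.25 / 0.68 = 241.54.
Round up → n = 242 per group.

n = 242 per group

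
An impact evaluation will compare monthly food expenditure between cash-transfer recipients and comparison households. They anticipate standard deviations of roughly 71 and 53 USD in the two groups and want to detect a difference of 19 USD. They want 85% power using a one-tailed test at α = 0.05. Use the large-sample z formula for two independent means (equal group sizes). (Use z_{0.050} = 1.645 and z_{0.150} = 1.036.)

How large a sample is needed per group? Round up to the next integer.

n = (z_α + z_β)² · (σ₁² + σ₂²) / δ²
  = (1.645 + 1.036)² · (71² + 53² = 7850) / 19²
  = 7.1878 · 7850 / 361
  = 156.30
Round up → n = 157 per group.

n = 157 per group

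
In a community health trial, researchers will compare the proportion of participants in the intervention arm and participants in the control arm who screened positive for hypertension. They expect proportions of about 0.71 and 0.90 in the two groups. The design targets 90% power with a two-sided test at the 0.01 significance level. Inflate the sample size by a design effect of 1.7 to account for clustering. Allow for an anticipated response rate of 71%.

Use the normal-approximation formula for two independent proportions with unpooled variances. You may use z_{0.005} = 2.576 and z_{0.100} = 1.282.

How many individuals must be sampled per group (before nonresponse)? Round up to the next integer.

n = (z_{α/2} + z_β)² · [p₁(1−p₁) + p₂(1−p₂)] / (p₁ − p₂)²
  = (2.576 + 1.282)² · (0.71·0.29 + 0.90·0.10) / (-0.19)²
  = (3.858)² · (0.2059 + 0.0900) / 0.0361
  = 14.8842 · 0.2959 / 0.0361
  = 122.00
Design effect: 1.7 × 122.00 = 207.40.
Adjust for 71% response: 207.40 / 0.71 = 292.11.
Round up → n = 293 per group.

n = 293 per group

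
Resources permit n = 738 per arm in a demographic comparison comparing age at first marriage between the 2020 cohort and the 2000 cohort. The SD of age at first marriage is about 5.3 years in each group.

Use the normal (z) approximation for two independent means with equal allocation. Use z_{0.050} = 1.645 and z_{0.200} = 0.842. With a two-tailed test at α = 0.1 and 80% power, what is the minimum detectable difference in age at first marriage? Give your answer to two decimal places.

Minimum detectable difference ≈ 0.69 years

δ = (z_{α/2} + z_β) · √((σ₁²+σ₂²)/n)
  = (1.645 + 0.842) · √(56.18/738)
  = 2.487 · √0.07612
  = 2.487 · 0.2759
  = 0.6862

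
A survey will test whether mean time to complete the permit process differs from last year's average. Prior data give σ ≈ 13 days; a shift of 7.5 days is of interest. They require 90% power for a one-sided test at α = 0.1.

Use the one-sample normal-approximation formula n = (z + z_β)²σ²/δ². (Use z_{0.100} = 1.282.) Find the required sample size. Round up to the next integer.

n = 20

n = (z_α + z_β)² · σ² / δ²
  = (1.282 + 1.282)² · 13² / 7.5²
  = 6.5741 · 169 / 56.25
  = 19.75
Round up → n = 20.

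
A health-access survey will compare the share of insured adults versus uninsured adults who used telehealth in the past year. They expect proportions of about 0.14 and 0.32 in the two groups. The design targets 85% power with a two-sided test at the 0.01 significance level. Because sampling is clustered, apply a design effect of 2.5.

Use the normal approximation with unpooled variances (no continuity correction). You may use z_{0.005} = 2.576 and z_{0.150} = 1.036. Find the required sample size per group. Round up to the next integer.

n = 341 per group

n = (z_{α/2} + z_β)² · [p₁(1−p₁) + p₂(1−p₂)] / (p₁ − p₂)²
  = (2.576 + 1.036)² · (0.14·0.86 + 0.32·0.68) / (-0.18)²
  = (3.612)² · (0.1204 + 0.2176) / 0.0324
  = 13.0465 · 0.3380 / 0.0324
  = 136.10
Design effect: 2.5 × 136.10 = 340.26.
Round up → n = 341 per group.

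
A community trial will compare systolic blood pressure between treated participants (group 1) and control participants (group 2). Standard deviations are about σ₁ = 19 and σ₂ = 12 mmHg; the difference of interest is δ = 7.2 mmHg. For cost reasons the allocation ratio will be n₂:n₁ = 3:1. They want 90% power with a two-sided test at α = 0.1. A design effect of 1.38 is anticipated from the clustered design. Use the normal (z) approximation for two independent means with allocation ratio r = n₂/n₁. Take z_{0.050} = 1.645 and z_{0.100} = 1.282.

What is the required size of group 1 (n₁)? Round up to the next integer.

n₁ = 94

n₁ = (z_{α/2} + z_β)² · (σ₁² + σ₂²/r) / δ²
   = (1.645 + 1.282)² · (19² + 12²/3) / 7.2²
   = 8.5673 · (361 + 48) / 51.84
   = 8.5673 · 409 / 51.84
   = 67.59
Design effect: 1.38 × 67.59 = 93.28.
Round up → n₁ = 94; n₂ = r·n₁ = 3 × 94 = 282.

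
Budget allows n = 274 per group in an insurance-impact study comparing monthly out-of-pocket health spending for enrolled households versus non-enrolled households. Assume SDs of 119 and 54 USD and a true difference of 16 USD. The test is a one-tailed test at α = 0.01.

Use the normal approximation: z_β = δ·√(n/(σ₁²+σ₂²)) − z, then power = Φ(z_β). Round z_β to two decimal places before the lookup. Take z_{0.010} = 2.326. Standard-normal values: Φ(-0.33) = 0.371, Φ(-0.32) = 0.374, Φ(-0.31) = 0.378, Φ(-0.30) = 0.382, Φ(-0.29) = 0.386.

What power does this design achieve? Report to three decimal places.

Power ≈ 0.382

z_β = δ·√(n/(σ₁²+σ₂²)) − z_α
    = 16 · √(274/17077) − 2.326
    = 16 · 0.12667 − 2.326
    = 2.0267 − 2.326 = -0.2993 → -0.30
Power = Φ(-0.30) = 0.382.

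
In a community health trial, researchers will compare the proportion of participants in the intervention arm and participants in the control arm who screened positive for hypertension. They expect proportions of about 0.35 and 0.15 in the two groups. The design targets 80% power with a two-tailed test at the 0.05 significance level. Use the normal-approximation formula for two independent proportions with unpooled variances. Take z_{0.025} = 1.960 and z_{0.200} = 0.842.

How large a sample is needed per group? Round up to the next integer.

n = (z_{α/2} + z_β)² · [p₁(1−p₁) + p₂(1−p₂)] / (p₁ − p₂)²
  = (1.960 + 0.842)² · (0.35·0.65 + 0.15·0.85) / (0.20)²
  = (2.802)² · (0.2275 + 0.1275) / 0.0400
  = 7.8512 · 0.3550 / 0.0400
  = 69.68
Round up → n = 70 per group.

n = 70 per group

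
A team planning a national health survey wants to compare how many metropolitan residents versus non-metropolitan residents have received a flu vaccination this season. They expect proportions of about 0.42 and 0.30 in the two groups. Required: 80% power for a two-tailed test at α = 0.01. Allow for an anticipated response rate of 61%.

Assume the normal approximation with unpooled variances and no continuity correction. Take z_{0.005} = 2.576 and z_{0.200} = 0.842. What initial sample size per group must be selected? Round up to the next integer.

n = 604 per group

n = (z_{α/2} + z_β)² · [p₁(1−p₁) + p₂(1−p₂)] / (p₁ − p₂)²
  = (2.576 + 0.842)² · (0.42·0.58 + 0.30·0.70) / (0.12)²
  = (3.418)² · (0.2436 + 0.2100) / 0.0144
  = 11.6827 · 0.4536 / 0.0144
  = 368.01
Adjust for 61% response: 368.01 / 0.61 = 603.29.
Round up → n = 604 per group.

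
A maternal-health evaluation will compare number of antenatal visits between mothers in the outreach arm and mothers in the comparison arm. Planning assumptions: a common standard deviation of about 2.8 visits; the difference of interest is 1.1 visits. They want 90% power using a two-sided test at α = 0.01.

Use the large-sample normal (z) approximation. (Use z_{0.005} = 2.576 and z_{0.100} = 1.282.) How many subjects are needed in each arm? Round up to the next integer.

n = (z_{α/2} + z_β)² · (σ₁² + σ₂²) / δ²
  = (2.576 + 1.282)² · (2·2.8² = 15.68) / 1.1²
  = 14.8842 · 15.68 / 1.21
  = 192.88
Round up → n = 193 per group.

n = 193 per group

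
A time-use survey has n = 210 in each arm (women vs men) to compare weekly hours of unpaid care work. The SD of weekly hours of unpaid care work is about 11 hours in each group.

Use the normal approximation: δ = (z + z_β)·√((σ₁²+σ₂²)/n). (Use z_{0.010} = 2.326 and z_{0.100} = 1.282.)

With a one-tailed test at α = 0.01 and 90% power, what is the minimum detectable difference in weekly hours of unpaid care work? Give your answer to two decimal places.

δ = (z_α + z_β) · √((σ₁²+σ₂²)/n)
  = (2.326 + 1.282) · √(242/210)
  = 3.608 · √1.1524
  = 3.608 · 1.0735
  = 3.8732

Minimum detectable difference ≈ 3.87 hours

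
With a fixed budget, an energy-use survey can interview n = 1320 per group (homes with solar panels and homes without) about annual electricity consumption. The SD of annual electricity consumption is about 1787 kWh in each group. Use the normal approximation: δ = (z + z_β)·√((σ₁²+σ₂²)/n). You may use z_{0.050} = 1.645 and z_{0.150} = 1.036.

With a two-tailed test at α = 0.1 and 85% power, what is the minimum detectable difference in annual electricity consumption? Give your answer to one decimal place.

Minimum detectable difference ≈ 186.5 kWh

δ = (z_{α/2} + z_β) · √((σ₁²+σ₂²)/n)
  = (1.645 + 1.036) · √(6386738/1320)
  = 2.681 · √4838.4
  = 2.681 · 69.5589
  = 186.4874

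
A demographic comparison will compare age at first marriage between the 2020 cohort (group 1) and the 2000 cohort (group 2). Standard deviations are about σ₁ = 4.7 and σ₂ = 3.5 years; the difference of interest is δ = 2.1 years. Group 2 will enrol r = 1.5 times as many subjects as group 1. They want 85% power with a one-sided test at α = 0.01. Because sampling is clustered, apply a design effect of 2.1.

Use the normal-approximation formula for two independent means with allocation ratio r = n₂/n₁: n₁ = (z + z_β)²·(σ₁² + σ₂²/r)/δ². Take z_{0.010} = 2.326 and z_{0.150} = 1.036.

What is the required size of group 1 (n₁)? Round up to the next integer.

n₁ = 163

n₁ = (z_α + z_β)² · (σ₁² + σ₂²/r) / δ²
   = (2.326 + 1.036)² · (4.7² + 3.5²/1.5) / 2.1²
   = 11.3030 · (22.09 + 8.1667) / 4.41
   = 11.3030 · 30.2567 / 4.41
   = 77.55
Design effect: 2.1 × 77.55 = 162.85.
Round up → n₁ = 163; n₂ = r·n₁ = 1.5 × 163 = 245.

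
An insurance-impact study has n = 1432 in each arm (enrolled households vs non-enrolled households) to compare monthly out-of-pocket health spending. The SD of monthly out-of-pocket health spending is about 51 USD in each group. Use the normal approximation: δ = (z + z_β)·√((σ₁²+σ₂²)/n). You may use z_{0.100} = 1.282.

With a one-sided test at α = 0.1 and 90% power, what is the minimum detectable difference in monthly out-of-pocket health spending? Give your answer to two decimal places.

δ = (z_α + z_β) · √((σ₁²+σ₂²)/n)
  = (1.282 + 1.282) · √(5202/1432)
  = 2.564 · √3.6327
  = 2.564 · 1.9060
  = 4.8869

Minimum detectable difference ≈ 4.89 USD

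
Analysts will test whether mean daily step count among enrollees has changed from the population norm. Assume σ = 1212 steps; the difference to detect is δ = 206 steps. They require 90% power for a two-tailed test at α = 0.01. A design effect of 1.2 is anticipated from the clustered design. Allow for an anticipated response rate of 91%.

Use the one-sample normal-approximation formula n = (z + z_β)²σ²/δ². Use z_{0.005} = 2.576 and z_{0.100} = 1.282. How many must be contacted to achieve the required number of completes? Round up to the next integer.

n = 680

n = (z_{α/2} + z_β)² · σ² / δ²
  = (2.576 + 1.282)² · 1212² / 206²
  = 14.8842 · 1468944 / 42436
  = 515.22
Design effect: 1.2 × 515.22 = 618.27.
Adjust for 91% response: 618.27 / 0.91 = 679.41.
Round up → n = 680.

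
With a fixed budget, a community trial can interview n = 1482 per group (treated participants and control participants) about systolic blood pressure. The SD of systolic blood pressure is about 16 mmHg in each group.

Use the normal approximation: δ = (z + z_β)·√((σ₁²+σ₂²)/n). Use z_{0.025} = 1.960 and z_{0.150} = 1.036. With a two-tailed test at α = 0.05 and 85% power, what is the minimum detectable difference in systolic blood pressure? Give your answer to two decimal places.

δ = (z_{α/2} + z_β) · √((σ₁²+σ₂²)/n)
  = (1.960 + 1.036) · √(512/1482)
  = 2.996 · √0.34548
  = 2.996 · 0.5878
  = 1.7610

Minimum detectable difference ≈ 1.76 mmHg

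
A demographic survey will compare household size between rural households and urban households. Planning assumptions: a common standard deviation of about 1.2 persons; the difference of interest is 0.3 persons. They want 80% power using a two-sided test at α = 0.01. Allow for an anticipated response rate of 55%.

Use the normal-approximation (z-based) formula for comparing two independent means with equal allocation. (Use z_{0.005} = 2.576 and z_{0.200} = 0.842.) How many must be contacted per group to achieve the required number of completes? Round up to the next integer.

n = 680 per group

n = (z_{α/2} + z_β)² · (σ₁² + σ₂²) / δ²
  = (2.576 + 0.842)² · (2·1.2² = 2.88) / 0.3²
  = 11.6827 · 2.88 / 0.09
  = 373.85
Adjust for 55% response: 373.85 / 0.55 = 679.72.
Round up → n = 680 per group.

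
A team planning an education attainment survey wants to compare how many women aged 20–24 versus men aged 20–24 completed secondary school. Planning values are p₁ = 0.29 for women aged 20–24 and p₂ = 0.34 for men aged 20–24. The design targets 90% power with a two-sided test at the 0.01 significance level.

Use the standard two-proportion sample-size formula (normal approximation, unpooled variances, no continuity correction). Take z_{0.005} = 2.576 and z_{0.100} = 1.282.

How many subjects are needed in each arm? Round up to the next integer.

n = 2562 per group

n = (z_{α/2} + z_β)² · [p₁(1−p₁) + p₂(1−p₂)] / (p₁ − p₂)²
  = (2.576 + 1.282)² · (0.29·0.71 + 0.34·0.66) / (-0.05)²
  = (3.858)² · (0.2059 + 0.2244) / 0.0025
  = 14.8842 · 0.4303 / 0.0025
  = 2561.86
Round up → n = 2562 per group.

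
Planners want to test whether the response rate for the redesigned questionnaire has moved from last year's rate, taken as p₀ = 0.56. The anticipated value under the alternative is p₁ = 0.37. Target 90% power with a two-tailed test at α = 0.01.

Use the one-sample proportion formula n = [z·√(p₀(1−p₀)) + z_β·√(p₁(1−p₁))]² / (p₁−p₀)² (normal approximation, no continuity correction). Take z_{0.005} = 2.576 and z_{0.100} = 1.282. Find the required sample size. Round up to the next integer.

n = 100

n = [z_{α/2}·√(p₀q₀) + z_β·√(p₁q₁)]² / (p₁ − p₀)²
  = [2.576·√(0.56·0.44) + 1.282·√(0.37·0.63)]² / (-0.19)²
  = [2.576·0.4964 + 1.282·0.4828]² / 0.0361
  = [1.8976]² / 0.0361
  = 99.75
Round up → n = 100.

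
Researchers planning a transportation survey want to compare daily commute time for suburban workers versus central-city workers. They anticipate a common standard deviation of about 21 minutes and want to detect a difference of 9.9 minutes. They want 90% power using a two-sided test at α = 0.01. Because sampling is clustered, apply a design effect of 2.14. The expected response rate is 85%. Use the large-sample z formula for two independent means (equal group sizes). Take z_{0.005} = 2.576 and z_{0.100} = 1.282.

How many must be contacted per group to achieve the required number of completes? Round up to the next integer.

n = (z_{α/2} + z_β)² · (σ₁² + σ₂²) / δ²
  = (2.576 + 1.282)² · (2·21² = 882) / 9.9²
  = 14.8842 · 882 / 98.01
  = 133.94
Design effect: 2.14 × 133.94 = 286.64.
Adjust for 85% response: 286.64 / 0.85 = 337.22.
Round up → n = 338 per group.

n = 338 per group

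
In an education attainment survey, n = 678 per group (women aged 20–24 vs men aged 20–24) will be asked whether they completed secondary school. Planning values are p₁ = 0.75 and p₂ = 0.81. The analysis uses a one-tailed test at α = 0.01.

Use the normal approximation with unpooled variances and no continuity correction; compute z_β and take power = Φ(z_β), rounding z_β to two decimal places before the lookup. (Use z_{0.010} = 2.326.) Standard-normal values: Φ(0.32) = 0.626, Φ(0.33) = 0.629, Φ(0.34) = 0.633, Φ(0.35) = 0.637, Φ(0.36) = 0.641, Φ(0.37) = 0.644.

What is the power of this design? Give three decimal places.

z_β = |p₁−p₂|·√(n/[p₁q₁+p₂q₂]) − z_α
    = 0.06 · √(678/0.3414) − 2.326
    = 0.06 · 44.5639 − 2.326
    = 2.6738 − 2.326 = 0.3478 → 0.35
Power = Φ(0.35) = 0.637.

Power ≈ 0.637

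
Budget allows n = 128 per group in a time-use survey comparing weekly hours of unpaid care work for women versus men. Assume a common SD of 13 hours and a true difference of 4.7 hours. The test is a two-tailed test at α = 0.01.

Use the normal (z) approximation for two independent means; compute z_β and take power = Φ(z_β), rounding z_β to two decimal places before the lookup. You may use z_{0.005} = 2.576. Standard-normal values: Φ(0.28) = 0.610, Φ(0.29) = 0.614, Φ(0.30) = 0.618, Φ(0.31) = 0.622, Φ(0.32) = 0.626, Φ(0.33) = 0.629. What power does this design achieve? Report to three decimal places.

z_β = δ·√(n/(σ₁²+σ₂²)) − z_{α/2}
    = 4.7 · √(128/338) − 2.576
    = 4.7 · 0.61538 − 2.576
    = 2.8923 − 2.576 = 0.3163 → 0.32
Power = Φ(0.32) = 0.626.

Power ≈ 0.626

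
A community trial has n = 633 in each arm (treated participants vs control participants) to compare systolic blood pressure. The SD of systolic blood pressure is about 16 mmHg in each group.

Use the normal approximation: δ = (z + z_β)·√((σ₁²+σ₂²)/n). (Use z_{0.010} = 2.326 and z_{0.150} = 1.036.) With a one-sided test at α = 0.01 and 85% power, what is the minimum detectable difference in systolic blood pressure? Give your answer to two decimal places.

δ = (z_α + z_β) · √((σ₁²+σ₂²)/n)
  = (2.326 + 1.036) · √(512/633)
  = 3.362 · √0.80885
  = 3.362 · 0.8994
  = 3.0236

Minimum detectable difference ≈ 3.02 mmHg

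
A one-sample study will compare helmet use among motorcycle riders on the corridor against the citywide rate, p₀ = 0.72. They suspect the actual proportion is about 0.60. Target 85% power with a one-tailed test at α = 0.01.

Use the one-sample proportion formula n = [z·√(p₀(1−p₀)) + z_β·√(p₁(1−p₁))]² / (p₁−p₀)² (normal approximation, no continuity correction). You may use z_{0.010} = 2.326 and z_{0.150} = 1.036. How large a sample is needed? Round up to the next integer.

n = [z_α·√(p₀q₀) + z_β·√(p₁q₁)]² / (p₁ − p₀)²
  = [2.326·√(0.72·0.28) + 1.036·√(0.60·0.40)]² / (-0.12)²
  = [2.326·0.4490 + 1.036·0.4899]² / 0.0144
  = [1.5519]² / 0.0144
  = 167.25
Round up → n = 168.

n = 168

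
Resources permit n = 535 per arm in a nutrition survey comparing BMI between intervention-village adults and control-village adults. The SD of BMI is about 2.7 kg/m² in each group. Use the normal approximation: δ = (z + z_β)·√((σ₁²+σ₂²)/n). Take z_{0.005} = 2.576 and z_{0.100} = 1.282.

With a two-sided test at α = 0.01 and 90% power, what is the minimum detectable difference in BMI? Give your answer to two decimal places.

δ = (z_{α/2} + z_β) · √((σ₁²+σ₂²)/n)
  = (2.576 + 1.282) · √(14.58/535)
  = 3.858 · √0.02725
  = 3.858 · 0.1651
  = 0.6369

Minimum detectable difference ≈ 0.64 kg/m²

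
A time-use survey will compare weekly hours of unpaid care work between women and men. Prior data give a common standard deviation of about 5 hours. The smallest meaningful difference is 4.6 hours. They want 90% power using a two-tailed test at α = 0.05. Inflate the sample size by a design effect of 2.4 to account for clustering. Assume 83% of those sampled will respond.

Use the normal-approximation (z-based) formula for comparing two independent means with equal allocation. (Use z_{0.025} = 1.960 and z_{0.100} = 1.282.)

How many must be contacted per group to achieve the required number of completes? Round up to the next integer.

n = 72 per group

n = (z_{α/2} + z_β)² · (σ₁² + σ₂²) / δ²
  = (1.960 + 1.282)² · (2·5² = 50) / 4.6²
  = 10.5106 · 50 / 21.16
  = 24.84
Design effect: 2.4 × 24.84 = 59.61.
Adjust for 83% response: 59.61 / 0.83 = 71.81.
Round up → n = 72 per group.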